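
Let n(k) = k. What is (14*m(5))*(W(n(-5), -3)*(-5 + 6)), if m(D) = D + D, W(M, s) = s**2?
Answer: 1260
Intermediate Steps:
m(D) = 2*D
(14*m(5))*(W(n(-5), -3)*(-5 + 6)) = (14*(2*5))*((-3)**2*(-5 + 6)) = (14*10)*(9*1) = 140*9 = 1260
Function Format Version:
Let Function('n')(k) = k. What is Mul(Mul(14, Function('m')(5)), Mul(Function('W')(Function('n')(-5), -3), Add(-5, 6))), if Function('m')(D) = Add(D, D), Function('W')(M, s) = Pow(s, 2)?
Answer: 1260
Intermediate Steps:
Function('m')(D) = Mul(2, D)
Mul(Mul(14, Function('m')(5)), Mul(Function('W')(Function('n')(-5), -3), Add(-5, 6))) = Mul(Mul(14, Mul(2, 5)), Mul(Pow(-3, 2), Add(-5, 6))) = Mul(Mul(14, 10), Mul(9, 1)) = Mul(140, 9) = 1260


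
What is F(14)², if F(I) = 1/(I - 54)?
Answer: 1/1600 ≈ 0.00062500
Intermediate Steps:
F(I) = 1/(-54 + I)
F(14)² = (1/(-54 + 14))² = (1/(-40))² = (-1/40)² = 1/1600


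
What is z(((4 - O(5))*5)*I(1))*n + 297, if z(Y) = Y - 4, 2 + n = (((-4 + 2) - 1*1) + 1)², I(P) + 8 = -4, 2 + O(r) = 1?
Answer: -311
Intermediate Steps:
O(r) = -1 (O(r) = -2 + 1 = -1)
I(P) = -12 (I(P) = -8 - 4 = -12)
n = 2 (n = -2 + (((-4 + 2) - 1*1) + 1)² = -2 + ((-2 - 1) + 1)² = -2 + (-3 + 1)² = -2 + (-2)² = -2 + 4 = 2)
z(Y) = -4 + Y
z(((4 - O(5))*5)*I(1))*n + 297 = (-4 + ((4 - 1*(-1))*5)*(-12))*2 + 297 = (-4 + ((4 + 1)*5)*(-12))*2 + 297 = (-4 + (5*5)*(-12))*2 + 297 = (-4 + 25*(-12))*2 + 297 = (-4 - 300)*2 + 297 = -304*2 + 297 = -608 + 297 = -311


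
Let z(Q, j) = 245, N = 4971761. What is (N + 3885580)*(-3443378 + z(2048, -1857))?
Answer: -30497003089353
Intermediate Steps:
(N + 3885580)*(-3443378 + z(2048, -1857)) = (4971761 + 3885580)*(-3443378 + 245) = 8857341*(-3443133) = -30497003089353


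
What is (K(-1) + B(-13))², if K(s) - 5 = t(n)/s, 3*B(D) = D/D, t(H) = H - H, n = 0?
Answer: 256/9 ≈ 28.444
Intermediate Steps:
t(H) = 0
B(D) = ⅓ (B(D) = (D/D)/3 = (⅓)*1 = ⅓)
K(s) = 5 (K(s) = 5 + 0/s = 5 + 0 = 5)
(K(-1) + B(-13))² = (5 + ⅓)² = (16/3)² = 256/9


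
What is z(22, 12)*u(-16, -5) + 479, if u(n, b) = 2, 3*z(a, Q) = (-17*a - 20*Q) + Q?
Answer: 233/3 ≈ 77.667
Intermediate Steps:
z(a, Q) = -19*Q/3 - 17*a/3 (z(a, Q) = ((-17*a - 20*Q) + Q)/3 = ((-20*Q - 17*a) + Q)/3 = (-19*Q - 17*a)/3 = -19*Q/3 - 17*a/3)
z(22, 12)*u(-16, -5) + 479 = (-19/3*12 - 17/3*22)*2 + 479 = (-76 - 374/3)*2 + 479 = -602/3*2 + 479 = -1204/3 + 479 = 233/3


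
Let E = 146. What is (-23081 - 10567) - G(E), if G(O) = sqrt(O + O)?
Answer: -33648 - 2*sqrt(73) ≈ -33665.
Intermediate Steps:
G(O) = sqrt(2)*sqrt(O) (G(O) = sqrt(2*O) = sqrt(2)*sqrt(O))
(-23081 - 10567) - G(E) = (-23081 - 10567) - sqrt(2)*sqrt(146) = -33648 - 2*sqrt(73)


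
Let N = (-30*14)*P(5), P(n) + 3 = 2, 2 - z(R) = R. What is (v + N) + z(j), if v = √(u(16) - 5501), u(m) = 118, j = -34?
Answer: 456 + I*√5383 ≈ 456.0 + 73.369*I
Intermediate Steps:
z(R) = 2 - R
P(n) = -1 (P(n) = -3 + 2 = -1)
N = 420 (N = -30*14*(-1) = -420*(-1) = 420)
v = I*√5383 (v = √(118 - 5501) = √(-5383) = I*√5383 ≈ 73.369*I)
(v + N) + z(j) = (I*√5383 + 420) + (2 - 1*(-34)) = (420 + I*√5383) + (2 + 34) = (420 + I*√5383) + 36 = 456 + I*√5383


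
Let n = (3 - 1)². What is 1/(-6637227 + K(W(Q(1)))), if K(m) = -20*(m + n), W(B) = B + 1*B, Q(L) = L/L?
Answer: -1/6637347 ≈ -1.5066e-7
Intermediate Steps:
Q(L) = 1
n = 4 (n = 2² = 4)
W(B) = 2*B (W(B) = B + B = 2*B)
K(m) = -80 - 20*m (K(m) = -20*(m + 4) = -20*(4 + m) = -80 - 20*m)
1/(-6637227 + K(W(Q(1)))) = 1/(-6637227 + (-80 - 40)) = 1/(-6637227 - 120) = 1/(-6637347) = -1/6637347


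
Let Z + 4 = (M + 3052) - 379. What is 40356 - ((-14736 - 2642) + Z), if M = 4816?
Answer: 50249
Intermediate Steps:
Z = 7485 (Z = -4 + ((4816 + 3052) - 379) = -4 + (7868 - 379) = -4 + 7489 = 7485)
40356 - ((-14736 - 2642) + Z) = 40356 - ((-14736 - 2642) + 7485) = 40356 - (-17378 + 7485) = 40356 - 1*(-9893) = 40356 + 9893 = 50249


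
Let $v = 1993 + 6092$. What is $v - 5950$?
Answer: $2135$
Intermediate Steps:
$v = 8085$
$v - 5950 = 8085 - 5950 = 2135$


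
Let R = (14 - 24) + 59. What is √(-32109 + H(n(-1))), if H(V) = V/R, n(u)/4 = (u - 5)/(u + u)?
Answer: I*√1573329/7 ≈ 179.19*I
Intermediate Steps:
R = 49 (R = -10 + 59 = 49)
n(u) = 2*(-5 + u)/u (n(u) = 4*((u - 5)/(u + u)) = 4*((-5 + u)/((2*u))) = 4*((-5 + u)*(1/(2*u))) = 4*((-5 + u)/(2*u)) = 2*(-5 + u)/u)
H(V) = V/49
√(-32109 + H(n(-1))) = √(-32109 + (2 - 10/(-1))/49) = √(-32109 + (2 - 10*(-1))/49) = √(-32109 + (2 + 10)/49) = √(-32109 + (1/49)*12) = √(-32109 + 12/49) = √(-1573329/49) = I*√1573329/7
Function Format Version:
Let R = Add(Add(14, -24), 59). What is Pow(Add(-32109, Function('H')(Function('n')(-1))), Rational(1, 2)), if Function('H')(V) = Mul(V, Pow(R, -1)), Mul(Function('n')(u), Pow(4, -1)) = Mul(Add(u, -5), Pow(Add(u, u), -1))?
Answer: Mul(Rational(1, 7), I, Pow(1573329, Rational(1, 2))) ≈ Mul(179.19, I)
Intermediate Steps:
R = 49 (R = Add(-10, 59) = 49)
Function('n')(u) = Mul(2, Pow(u, -1), Add(-5, u)) (Function('n')(u) = Mul(4, Mul(Add(u, -5), Pow(Add(u, u), -1))) = Mul(4, Mul(Add(-5, u), Pow(Mul(2, u), -1))) = Mul(4, Mul(Add(-5, u), Mul(Rational(1, 2), Pow(u, -1)))) = Mul(4, Mul(Rational(1, 2), Pow(u, -1), Add(-5, u))) = Mul(2, Pow(u, -1), Add(-5, u)))
Function('H')(V) = Mul(Rational(1, 49), V) (Function('H')(V) = Mul(V, Pow(49, -1)) = Mul(V, Rational(1, 49)) = Mul(Rational(1, 49), V))
Pow(Add(-32109, Function('H')(Function('n')(-1))), Rational(1, 2)) = Pow(Add(-32109, Mul(Rational(1, 49), Add(2, Mul(-10, Pow(-1, -1))))), Rational(1, 2)) = Pow(Add(-32109, Mul(Rational(1, 49), Add(2, Mul(-10, -1)))), Rational(1, 2)) = Pow(Add(-32109, Mul(Rational(1, 49), Add(2, 10))), Rational(1, 2)) = Pow(Add(-32109, Mul(Rational(1, 49), 12)), Rational(1, 2)) = Pow(Add(-32109, Rational(12, 49)), Rational(1, 2)) = Pow(Rational(-1573329, 49), Rational(1, 2)) = Mul(Rational(1, 7), I, Pow(1573329, Rational(1, 2)))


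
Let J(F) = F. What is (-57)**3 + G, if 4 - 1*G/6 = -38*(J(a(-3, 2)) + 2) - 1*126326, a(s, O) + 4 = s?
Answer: 571647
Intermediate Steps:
a(s, O) = -4 + s
G = 756840 (G = 24 - 6*(-38*((-4 - 3) + 2) - 1*126326) = 24 - 6*(-38*(-7 + 2) - 126326) = 24 - 6*(-38*(-5) - 126326) = 24 - 6*(190 - 126326) = 24 - 6*(-126136) = 24 + 756816 = 756840)
(-57)**3 + G = (-57)**3 + 756840 = -185193 + 756840 = 571647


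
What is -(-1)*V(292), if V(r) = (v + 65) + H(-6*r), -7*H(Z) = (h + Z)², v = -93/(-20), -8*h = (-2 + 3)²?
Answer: -982225429/2240 ≈ -4.3849e+5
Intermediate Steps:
h = -⅛ (h = -(-2 + 3)²/8 = -⅛*1² = -⅛*1 = -⅛ ≈ -0.12500)
v = 93/20 (v = -93*(-1/20) = 93/20 ≈ 4.6500)
H(Z) = -(-⅛ + Z)²/7
V(r) = 1393/20 - (-1 - 48*r)²/448 (V(r) = (93/20 + 65) - (-1 + 8*(-6*r))²/448 = 1393/20 - (-1 - 48*r)²/448)
-(-1)*V(292) = -(-1)*(1393/20 - (1 + 48*292)²/448) = -(-1)*(1393/20 - (1 + 14016)²/448) = -(-1)*(1393/20 - 1/448*14017²) = -(-1)*(1393/20 - 1/448*196476289) = -(-1)*(1393/20 - 196476289/448) = -(-1)*(-982225429)/2240 = -1*982225429/2240 = -982225429/2240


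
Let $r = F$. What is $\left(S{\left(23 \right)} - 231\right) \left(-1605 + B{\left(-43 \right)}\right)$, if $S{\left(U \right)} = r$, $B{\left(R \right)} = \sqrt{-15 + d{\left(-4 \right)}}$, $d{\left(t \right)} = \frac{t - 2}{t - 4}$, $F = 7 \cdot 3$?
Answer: $337050 - 105 i \sqrt{57} \approx 3.3705 \cdot 10^{5} - 792.73 i$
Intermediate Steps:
$F = 21$
$r = 21$
$d{\left(t \right)} = \frac{-2 + t}{-4 + t}$
$B{\left(R \right)} = \frac{i \sqrt{57}}{2}$ ($B{\left(R \right)} = \sqrt{-15 + \frac{-2 - 4}{-4 - 4}} = \sqrt{-15 + \frac{1}{-8} \left(-6\right)} = \sqrt{-15 - - \frac{3}{4}} = \sqrt{-15 + \frac{3}{4}} = \sqrt{- \frac{57}{4}} = \frac{i \sqrt{57}}{2}$)
$S{\left(U \right)} = 21$
$\left(S{\left(23 \right)} - 231\right) \left(-1605 + B{\left(-43 \right)}\right) = \left(21 - 231\right) \left(-1605 + \frac{i \sqrt{57}}{2}\right) = - 210 \left(-1605 + \frac{i \sqrt{57}}{2}\right) = 337050 - 105 i \sqrt{57}$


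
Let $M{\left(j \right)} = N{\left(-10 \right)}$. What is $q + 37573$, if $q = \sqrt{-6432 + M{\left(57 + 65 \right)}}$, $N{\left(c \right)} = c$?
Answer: $37573 + i \sqrt{6442} \approx 37573.0 + 80.262 i$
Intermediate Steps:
$M{\left(j \right)} = -10$
$q = i \sqrt{6442}$ ($q = \sqrt{-6432 - 10} = \sqrt{-6442} = i \sqrt{6442} \approx 80.262 i$)
$q + 37573 = i \sqrt{6442} + 37573 = 37573 + i \sqrt{6442}$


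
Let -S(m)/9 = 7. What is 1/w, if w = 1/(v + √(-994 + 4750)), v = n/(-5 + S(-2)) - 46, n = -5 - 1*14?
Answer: -3109/68 + 2*√939 ≈ 15.566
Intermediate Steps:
n = -19 (n = -5 - 14 = -19)
S(m) = -63 (S(m) = -9*7 = -63)
v = -3109/68 (v = -19/(-5 - 63) - 46 = -19/(-68) - 46 = -1/68*(-19) - 46 = 19/68 - 46 = -3109/68 ≈ -45.721)
w = 1/(-3109/68 + 2*√939) (w = 1/(-3109/68 + √(-994 + 4750)) = 1/(-3109/68 + √3756) = 1/(-3109/68 + 2*√939) ≈ 0.064244)
1/w = 1/(211412/7701863 + 9248*√939/7701863)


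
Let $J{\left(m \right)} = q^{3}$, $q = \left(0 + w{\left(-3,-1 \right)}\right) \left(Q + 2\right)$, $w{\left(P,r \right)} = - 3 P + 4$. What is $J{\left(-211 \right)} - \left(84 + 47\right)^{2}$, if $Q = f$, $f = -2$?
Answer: $-17161$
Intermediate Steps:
$Q = -2$
$w{\left(P,r \right)} = 4 - 3 P$
$q = 0$ ($q = \left(0 + \left(4 - -9\right)\right) \left(-2 + 2\right) = \left(0 + \left(4 + 9\right)\right) 0 = \left(0 + 13\right) 0 = 13 \cdot 0 = 0$)
$J{\left(m \right)} = 0$ ($J{\left(m \right)} = 0^{3} = 0$)
$J{\left(-211 \right)} - \left(84 + 47\right)^{2} = 0 - \left(84 + 47\right)^{2} = 0 - 131^{2} = 0 - 17161 = -17161$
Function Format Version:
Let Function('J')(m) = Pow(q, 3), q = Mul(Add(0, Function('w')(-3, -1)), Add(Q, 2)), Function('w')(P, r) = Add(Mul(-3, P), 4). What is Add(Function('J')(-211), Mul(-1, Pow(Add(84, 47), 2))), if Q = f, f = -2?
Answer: -17161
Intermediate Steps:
Q = -2
Function('w')(P, r) = Add(4, Mul(-3, P))
q = 0 (q = Mul(Add(0, Add(4, Mul(-3, -3))), Add(-2, 2)) = Mul(Add(0, Add(4, 9)), 0) = Mul(Add(0, 13), 0) = Mul(13, 0) = 0)
Function('J')(m) = 0 (Function('J')(m) = Pow(0, 3) = 0)
Add(Function('J')(-211), Mul(-1, Pow(Add(84, 47), 2))) = Add(0, Mul(-1, Pow(Add(84, 47), 2))) = Add(0, Mul(-1, Pow(131, 2))) = Add(0, Mul(-1, 17161)) = Add(0, -17161) = -17161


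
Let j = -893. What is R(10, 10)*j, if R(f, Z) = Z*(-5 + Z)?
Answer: -44650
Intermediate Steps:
R(10, 10)*j = (10*(-5 + 10))*(-893) = (10*5)*(-893) = 50*(-893) = -44650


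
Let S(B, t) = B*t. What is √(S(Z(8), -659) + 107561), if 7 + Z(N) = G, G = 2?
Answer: 2*√27714 ≈ 332.95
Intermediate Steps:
Z(N) = -5 (Z(N) = -7 + 2 = -5)
√(S(Z(8), -659) + 107561) = √(-5*(-659) + 107561) = √(3295 + 107561) = √110856 = 2*√27714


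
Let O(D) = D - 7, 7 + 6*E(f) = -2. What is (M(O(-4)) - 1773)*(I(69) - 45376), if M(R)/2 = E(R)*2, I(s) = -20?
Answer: 80759484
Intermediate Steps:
E(f) = -3/2 (E(f) = -7/6 + (⅙)*(-2) = -7/6 - ⅓ = -3/2)
O(D) = -7 + D
M(R) = -6 (M(R) = 2*(-3/2*2) = 2*(-3) = -6)
(M(O(-4)) - 1773)*(I(69) - 45376) = (-6 - 1773)*(-20 - 45376) = -1779*(-45396) = 80759484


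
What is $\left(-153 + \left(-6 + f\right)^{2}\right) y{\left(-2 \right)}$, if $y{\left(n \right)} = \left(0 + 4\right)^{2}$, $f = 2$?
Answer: $-2192$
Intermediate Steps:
$y{\left(n \right)} = 16$ ($y{\left(n \right)} = 4^{2} = 16$)
$\left(-153 + \left(-6 + f\right)^{2}\right) y{\left(-2 \right)} = \left(-153 + \left(-6 + 2\right)^{2}\right) 16 = \left(-153 + \left(-4\right)^{2}\right) 16 = \left(-153 + 16\right) 16 = \left(-137\right) 16 = -2192$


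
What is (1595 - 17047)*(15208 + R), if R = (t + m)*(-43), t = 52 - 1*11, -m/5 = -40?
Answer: -74864940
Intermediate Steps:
m = 200 (m = -5*(-40) = 200)
t = 41 (t = 52 - 11 = 41)
R = -10363 (R = (41 + 200)*(-43) = 241*(-43) = -10363)
(1595 - 17047)*(15208 + R) = (1595 - 17047)*(15208 - 10363) = -15452*4845 = -74864940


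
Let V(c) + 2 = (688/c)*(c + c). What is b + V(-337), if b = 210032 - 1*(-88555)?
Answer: 299961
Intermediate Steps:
V(c) = 1374 (V(c) = -2 + (688/c)*(c + c) = -2 + (688/c)*(2*c) = -2 + 1376 = 1374)
b = 298587 (b = 210032 + 88555 = 298587)
b + V(-337) = 298587 + 1374 = 299961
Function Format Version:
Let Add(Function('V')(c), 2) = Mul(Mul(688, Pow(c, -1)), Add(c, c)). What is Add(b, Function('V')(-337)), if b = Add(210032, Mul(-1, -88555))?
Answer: 299961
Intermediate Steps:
Function('V')(c) = 1374 (Function('V')(c) = Add(-2, Mul(Mul(688, Pow(c, -1)), Add(c, c))) = Add(-2, Mul(Mul(688, Pow(c, -1)), Mul(2, c))) = Add(-2, 1376) = 1374)
b = 298587 (b = Add(210032, 88555) = 298587)
Add(b, Function('V')(-337)) = Add(298587, 1374) = 299961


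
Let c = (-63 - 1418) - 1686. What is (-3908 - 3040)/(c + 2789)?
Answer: 386/21 ≈ 18.381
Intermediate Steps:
c = -3167 (c = -1481 - 1686 = -3167)
(-3908 - 3040)/(c + 2789) = (-3908 - 3040)/(-3167 + 2789) = -6948/(-378) = -6948*(-1/378) = 386/21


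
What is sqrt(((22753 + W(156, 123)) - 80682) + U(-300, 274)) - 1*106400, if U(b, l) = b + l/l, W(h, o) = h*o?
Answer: -106400 + 8*I*sqrt(610) ≈ -1.064e+5 + 197.59*I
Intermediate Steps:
U(b, l) = 1 + b (U(b, l) = b + 1 = 1 + b)
sqrt(((22753 + W(156, 123)) - 80682) + U(-300, 274)) - 1*106400 = sqrt(((22753 + 156*123) - 80682) + (1 - 300)) - 1*106400 = sqrt(((22753 + 19188) - 80682) - 299) - 106400 = sqrt((41941 - 80682) - 299) - 106400 = sqrt(-38741 - 299) - 106400 = sqrt(-39040) - 106400 = 8*I*sqrt(610) - 106400 = -106400 + 8*I*sqrt(610)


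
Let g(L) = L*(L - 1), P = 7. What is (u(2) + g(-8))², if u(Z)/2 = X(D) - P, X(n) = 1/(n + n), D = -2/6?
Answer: 3025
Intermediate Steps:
D = -⅓ (D = -2*⅙ = -⅓ ≈ -0.33333)
X(n) = 1/(2*n)
u(Z) = -17 (u(Z) = 2*(1/(2*(-⅓)) - 1*7) = 2*((½)*(-3) - 7) = 2*(-3/2 - 7) = 2*(-17/2) = -17)
g(L) = L*(-1 + L)
(u(2) + g(-8))² = (-17 - 8*(-1 - 8))² = (-17 - 8*(-9))² = (-17 + 72)² = 55² = 3025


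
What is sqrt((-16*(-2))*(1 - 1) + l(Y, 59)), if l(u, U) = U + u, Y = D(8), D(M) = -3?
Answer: 2*sqrt(14) ≈ 7.4833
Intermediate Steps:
Y = -3
sqrt((-16*(-2))*(1 - 1) + l(Y, 59)) = sqrt((-16*(-2))*(1 - 1) + (59 - 3)) = sqrt(32*0 + 56) = sqrt(0 + 56) = sqrt(56) = 2*sqrt(14)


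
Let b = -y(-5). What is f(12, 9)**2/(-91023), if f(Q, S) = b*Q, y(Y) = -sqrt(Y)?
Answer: 240/30341 ≈ 0.0079101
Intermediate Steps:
b = I*sqrt(5) (b = -(-1)*sqrt(-5) = -(-1)*I*sqrt(5) = I*sqrt(5) ≈ 2.2361*I)
f(Q, S) = I*Q*sqrt(5) (f(Q, S) = (I*sqrt(5))*Q = I*Q*sqrt(5))
f(12, 9)**2/(-91023) = (I*12*sqrt(5))**2/(-91023) = (12*I*sqrt(5))**2*(-1/91023) = -720*(-1/91023) = 240/30341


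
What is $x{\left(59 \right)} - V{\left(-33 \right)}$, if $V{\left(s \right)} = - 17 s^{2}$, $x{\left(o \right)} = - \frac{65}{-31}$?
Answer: $\frac{573968}{31} \approx 18515.0$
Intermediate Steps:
$x{\left(o \right)} = \frac{65}{31}$ ($x{\left(o \right)} = \left(-65\right) \left(- \frac{1}{31}\right) = \frac{65}{31}$)
$x{\left(59 \right)} - V{\left(-33 \right)} = \frac{65}{31} - - 17 \left(-33\right)^{2} = \frac{65}{31} - \left(-17\right) 1089 = \frac{65}{31} - -18513 = \frac{65}{31} + 18513 = \frac{573968}{31}$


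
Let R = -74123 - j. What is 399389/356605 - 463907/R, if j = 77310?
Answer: 225912230172/54001764965 ≈ 4.1834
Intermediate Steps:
R = -151433 (R = -74123 - 1*77310 = -74123 - 77310 = -151433)
399389/356605 - 463907/R = 399389/356605 - 463907/(-151433) = 399389*(1/356605) - 463907*(-1/151433) = 399389/356605 + 463907/151433 = 225912230172/54001764965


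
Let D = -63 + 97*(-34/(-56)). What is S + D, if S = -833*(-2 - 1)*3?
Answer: 209801/28 ≈ 7492.9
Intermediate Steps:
S = 7497 (S = -(-2499)*3 = -833*(-9) = 7497)
D = -115/28 (D = -63 + 97*(-34*(-1/56)) = -63 + 97*(17/28) = -63 + 1649/28 = -115/28 ≈ -4.1071)
S + D = 7497 - 115/28 = 209801/28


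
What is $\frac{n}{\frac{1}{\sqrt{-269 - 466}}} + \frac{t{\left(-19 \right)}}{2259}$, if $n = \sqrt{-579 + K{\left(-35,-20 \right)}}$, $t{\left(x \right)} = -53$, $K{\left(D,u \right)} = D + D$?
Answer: $- \frac{53}{2259} - 7 \sqrt{9735} \approx -690.69$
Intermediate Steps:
$K{\left(D,u \right)} = 2 D$
$n = i \sqrt{649}$ ($n = \sqrt{-579 + 2 \left(-35\right)} = \sqrt{-579 - 70} = \sqrt{-649} = i \sqrt{649} \approx 25.475 i$)
$\frac{n}{\frac{1}{\sqrt{-269 - 466}}} + \frac{t{\left(-19 \right)}}{2259} = \frac{i \sqrt{649}}{\frac{1}{\sqrt{-269 - 466}}} - \frac{53}{2259} = \frac{i \sqrt{649}}{\frac{1}{\sqrt{-735}}} - \frac{53}{2259} = \frac{i \sqrt{649}}{\frac{1}{7 i \sqrt{15}}} - \frac{53}{2259} = \frac{i \sqrt{649}}{\left(- \frac{1}{105}\right) i \sqrt{15}} - \frac{53}{2259} = i \sqrt{649} \cdot 7 i \sqrt{15} - \frac{53}{2259} = - 7 \sqrt{9735} - \frac{53}{2259} = - \frac{53}{2259} - 7 \sqrt{9735}$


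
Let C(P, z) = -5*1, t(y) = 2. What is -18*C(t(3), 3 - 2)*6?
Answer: 540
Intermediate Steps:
C(P, z) = -5
-18*C(t(3), 3 - 2)*6 = -18*(-5)*6 = 90*6 = 540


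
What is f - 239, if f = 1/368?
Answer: -87951/368 ≈ -239.00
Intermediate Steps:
f = 1/368 (f = 1*(1/368) = 1/368 ≈ 0.0027174)
f - 239 = 1/368 - 239 = -87951/368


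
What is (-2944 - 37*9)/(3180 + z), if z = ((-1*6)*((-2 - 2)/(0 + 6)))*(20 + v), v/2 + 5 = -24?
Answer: -3277/3028 ≈ -1.0822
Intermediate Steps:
v = -58 (v = -10 + 2*(-24) = -10 - 48 = -58)
z = -152 (z = ((-1*6)*((-2 - 2)/(0 + 6)))*(20 - 58) = -(-24)/6*(-38) = -6*(-2/3)*(-38) = 4*(-38) = -152)
(-2944 - 37*9)/(3180 + z) = (-2944 - 37*9)/(3180 - 152) = (-2944 - 333)/3028 = -3277*1/3028 = -3277/3028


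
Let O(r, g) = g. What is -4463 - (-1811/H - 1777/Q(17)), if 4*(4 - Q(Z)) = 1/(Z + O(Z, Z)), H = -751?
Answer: -1639467860/407793 ≈ -4020.3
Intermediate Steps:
Q(Z) = 4 - 1/(8*Z) (Q(Z) = 4 - 1/(4*(Z + Z)) = 4 - 1/(2*Z)/4 = 4 - 1/(8*Z))
-4463 - (-1811/H - 1777/Q(17)) = -4463 - (-1811/(-751) - 1777/(4 - 1/8/17)) = -4463 - (-1811*(-1/751) - 1777/(4 - 1/8*1/17)) = -4463 - (1811/751 - 1777/(4 - 1/136)) = -4463 - (1811/751 - 1777/543/136) = -4463 - (1811/751 - 1777*136/543) = -4463 - (1811/751 - 241672/543) = -4463 - 1*(-180512299/407793) = -4463 + 180512299/407793 = -1639467860/407793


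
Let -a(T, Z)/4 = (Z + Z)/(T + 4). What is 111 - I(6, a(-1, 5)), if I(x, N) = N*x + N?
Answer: 613/3 ≈ 204.33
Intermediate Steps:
a(T, Z) = -8*Z/(4 + T) (a(T, Z) = -4*(Z + Z)/(T + 4) = -4*2*Z/(4 + T) = -8*Z/(4 + T))
I(x, N) = N + N*x
111 - I(6, a(-1, 5)) = 111 - (-8*5/(4 - 1))*(1 + 6) = 111 - (-8*5/3)*7 = 111 - (-8*5*⅓)*7 = 111 - (-40)*7/3 = 111 - 1*(-280/3) = 111 + 280/3 = 613/3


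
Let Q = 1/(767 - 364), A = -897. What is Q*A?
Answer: -69/31 ≈ -2.2258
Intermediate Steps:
Q = 1/403 ≈ 0.0024814
Q*A = (1/403)*(-897) = -69/31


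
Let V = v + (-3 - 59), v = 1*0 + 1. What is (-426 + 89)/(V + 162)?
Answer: -337/101 ≈ -3.3366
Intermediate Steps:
v = 1 (v = 0 + 1 = 1)
V = -61 (V = 1 + (-3 - 59) = 1 - 62 = -61)
(-426 + 89)/(V + 162) = (-426 + 89)/(-61 + 162) = -337/101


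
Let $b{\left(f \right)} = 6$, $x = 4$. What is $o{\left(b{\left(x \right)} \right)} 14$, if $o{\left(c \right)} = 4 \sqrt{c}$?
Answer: $56 \sqrt{6} \approx 137.17$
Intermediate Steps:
$o{\left(b{\left(x \right)} \right)} 14 = 4 \sqrt{6} \cdot 14 = 56 \sqrt{6}$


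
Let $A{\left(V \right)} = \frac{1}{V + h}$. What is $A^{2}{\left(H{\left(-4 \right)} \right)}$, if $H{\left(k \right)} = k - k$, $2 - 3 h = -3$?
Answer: $\frac{9}{25} \approx 0.36$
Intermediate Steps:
$h = \frac{5}{3}$ ($h = \frac{2}{3} - -1 = \frac{2}{3} + 1 = \frac{5}{3} \approx 1.6667$)
$H{\left(k \right)} = 0$
$A{\left(V \right)} = \frac{1}{\frac{5}{3} + V}$ ($A{\left(V \right)} = \frac{1}{V + \frac{5}{3}} = \frac{1}{\frac{5}{3} + V}$)
$A^{2}{\left(H{\left(-4 \right)} \right)} = \left(\frac{3}{5 + 3 \cdot 0}\right)^{2} = \left(\frac{3}{5 + 0}\right)^{2} = \left(\frac{3}{5}\right)^{2} = \frac{9}{25}$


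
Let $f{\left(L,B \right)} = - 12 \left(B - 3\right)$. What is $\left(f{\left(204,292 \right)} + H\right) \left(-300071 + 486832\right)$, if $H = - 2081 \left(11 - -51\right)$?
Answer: $-24743964890$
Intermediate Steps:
$H = -129022$ ($H = - 2081 \left(11 + 51\right) = \left(-2081\right) 62 = -129022$)
$f{\left(L,B \right)} = 36 - 12 B$ ($f{\left(L,B \right)} = - 12 \left(-3 + B\right) = 36 - 12 B$)
$\left(f{\left(204,292 \right)} + H\right) \left(-300071 + 486832\right) = \left(\left(36 - 3504\right) - 129022\right) \left(-300071 + 486832\right) = \left(\left(36 - 3504\right) - 129022\right) 186761 = \left(-3468 - 129022\right) 186761 = \left(-132490\right) 186761 = -24743964890$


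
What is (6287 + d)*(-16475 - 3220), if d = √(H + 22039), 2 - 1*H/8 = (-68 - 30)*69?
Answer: -123822465 - 19695*√76151 ≈ -1.2926e+8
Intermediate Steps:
H = 54112 (H = 16 - 8*(-68 - 30)*69 = 16 - (-784)*69 = 16 - 8*(-6762) = 16 + 54096 = 54112)
d = √76151 (d = √(54112 + 22039) = √76151 ≈ 275.95)
(6287 + d)*(-16475 - 3220) = (6287 + √76151)*(-16475 - 3220) = (6287 + √76151)*(-19695) = -123822465 - 19695*√76151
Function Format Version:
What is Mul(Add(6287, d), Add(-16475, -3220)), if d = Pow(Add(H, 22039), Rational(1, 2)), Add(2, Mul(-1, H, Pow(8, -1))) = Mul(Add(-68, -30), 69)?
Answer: Add(-123822465, Mul(-19695, Pow(76151, Rational(1, 2)))) ≈ -1.2926e+8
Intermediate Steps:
H = 54112 (H = Add(16, Mul(-8, Mul(Add(-68, -30), 69))) = Add(16, Mul(-8, Mul(-98, 69))) = Add(16, Mul(-8, -6762)) = Add(16, 54096) = 54112)
d = Pow(76151, Rational(1, 2)) (d = Pow(Add(54112, 22039), Rational(1, 2)) = Pow(76151, Rational(1, 2)) ≈ 275.95)
Mul(Add(6287, d), Add(-16475, -3220)) = Mul(Add(6287, Pow(76151, Rational(1, 2))), Add(-16475, -3220)) = Mul(Add(6287, Pow(76151, Rational(1, 2))), -19695) = Add(-123822465, Mul(-19695, Pow(76151, Rational(1, 2))))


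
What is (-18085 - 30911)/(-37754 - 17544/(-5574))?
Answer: 22758642/17535271 ≈ 1.2979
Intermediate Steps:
(-18085 - 30911)/(-37754 - 17544/(-5574)) = -48996/(-37754 - 17544*(-1/5574)) = -48996/(-37754 + 2924/929) = -48996/(-35070542/929) = -48996*(-929/35070542) = 22758642/17535271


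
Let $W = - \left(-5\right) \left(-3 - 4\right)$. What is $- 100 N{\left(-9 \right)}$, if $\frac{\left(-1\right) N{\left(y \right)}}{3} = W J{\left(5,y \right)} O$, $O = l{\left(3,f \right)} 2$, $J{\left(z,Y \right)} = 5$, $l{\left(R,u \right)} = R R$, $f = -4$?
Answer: $-945000$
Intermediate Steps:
$l{\left(R,u \right)} = R^{2}$
$O = 18$ ($O = 3^{2} \cdot 2 = 9 \cdot 2 = 18$)
$W = -35$ ($W = - \left(-5\right) \left(-7\right) = \left(-1\right) 35 = -35$)
$N{\left(y \right)} = 9450$ ($N{\left(y \right)} = - 3 \left(-35\right) 5 \cdot 18 = - 3 \left(\left(-175\right) 18\right) = \left(-3\right) \left(-3150\right) = 9450$)
$- 100 N{\left(-9 \right)} = \left(-100\right) 9450 = -945000$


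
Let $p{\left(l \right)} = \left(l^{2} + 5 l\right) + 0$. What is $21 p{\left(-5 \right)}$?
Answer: $0$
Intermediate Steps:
$p{\left(l \right)} = l^{2} + 5 l$
$21 p{\left(-5 \right)} = 21 \left(- 5 \left(5 - 5\right)\right) = 21 \left(\left(-5\right) 0\right) = 21 \cdot 0 = 0$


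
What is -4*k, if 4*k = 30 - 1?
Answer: -29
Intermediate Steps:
k = 29/4 (k = (30 - 1)/4 = (1/4)*29 = 29/4 ≈ 7.2500)
-4*k = -4*29/4 = -29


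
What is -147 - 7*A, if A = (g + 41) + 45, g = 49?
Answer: -1092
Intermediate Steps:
A = 135 (A = (49 + 41) + 45 = 90 + 45 = 135)
-147 - 7*A = -147 - 7*135 = -147 - 945 = -1092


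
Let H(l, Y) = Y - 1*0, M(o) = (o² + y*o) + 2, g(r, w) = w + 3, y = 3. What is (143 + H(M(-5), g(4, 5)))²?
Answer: 22801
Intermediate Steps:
g(r, w) = 3 + w
M(o) = 2 + o² + 3*o (M(o) = (o² + 3*o) + 2 = 2 + o² + 3*o)
H(l, Y) = Y (H(l, Y) = Y + 0 = Y)
(143 + H(M(-5), g(4, 5)))² = (143 + (3 + 5))² = (143 + 8)² = 151² = 22801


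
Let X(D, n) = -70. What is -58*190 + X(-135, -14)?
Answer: -11090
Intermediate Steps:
-58*190 + X(-135, -14) = -58*190 - 70 = -11020 - 70 = -11090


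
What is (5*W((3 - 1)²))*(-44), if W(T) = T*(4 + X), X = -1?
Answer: -2640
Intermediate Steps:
W(T) = 3*T (W(T) = T*(4 - 1) = T*3 = 3*T)
(5*W((3 - 1)²))*(-44) = (5*(3*(3 - 1)²))*(-44) = (5*(3*2²))*(-44) = (5*(3*4))*(-44) = (5*12)*(-44) = 60*(-44) = -2640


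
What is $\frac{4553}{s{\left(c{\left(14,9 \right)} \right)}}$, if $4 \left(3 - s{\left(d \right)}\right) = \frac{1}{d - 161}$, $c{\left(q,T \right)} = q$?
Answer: $\frac{2677164}{1765} \approx 1516.8$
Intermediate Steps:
$s{\left(d \right)} = 3 - \frac{1}{4 \left(-161 + d\right)}$ ($s{\left(d \right)} = 3 - \frac{1}{4 \left(d - 161\right)} = 3 - \frac{1}{4 \left(-161 + d\right)}$)
$\frac{4553}{s{\left(c{\left(14,9 \right)} \right)}} = \frac{4553}{\frac{1}{4} \frac{1}{-161 + 14} \left(-1933 + 12 \cdot 14\right)} = \frac{4553}{\frac{1}{4} \frac{1}{-147} \left(-1933 + 168\right)} = \frac{4553}{\frac{1}{4} \left(- \frac{1}{147}\right) \left(-1765\right)} = \frac{4553}{\frac{1765}{588}} = 4553 \cdot \frac{588}{1765} = \frac{2677164}{1765}$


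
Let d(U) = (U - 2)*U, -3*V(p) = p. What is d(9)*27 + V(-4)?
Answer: 5107/3 ≈ 1702.3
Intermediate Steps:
V(p) = -p/3
d(U) = U*(-2 + U) (d(U) = (-2 + U)*U = U*(-2 + U))
d(9)*27 + V(-4) = (9*(-2 + 9))*27 - ⅓*(-4) = (9*7)*27 + 4/3 = 63*27 + 4/3 = 1701 + 4/3 = 5107/3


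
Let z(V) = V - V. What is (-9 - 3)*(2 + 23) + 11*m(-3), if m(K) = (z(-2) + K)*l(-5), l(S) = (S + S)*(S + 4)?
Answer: -630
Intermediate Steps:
z(V) = 0
l(S) = 2*S*(4 + S) (l(S) = (2*S)*(4 + S) = 2*S*(4 + S))
m(K) = 10*K (m(K) = (0 + K)*(2*(-5)*(4 - 5)) = K*(2*(-5)*(-1)) = K*10 = 10*K)
(-9 - 3)*(2 + 23) + 11*m(-3) = (-9 - 3)*(2 + 23) + 11*(10*(-3)) = -12*25 + 11*(-30) = -300 - 330 = -630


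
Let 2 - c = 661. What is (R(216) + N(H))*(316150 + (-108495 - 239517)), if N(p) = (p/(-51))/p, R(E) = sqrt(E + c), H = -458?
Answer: 31862/51 - 31862*I*sqrt(443) ≈ 624.75 - 6.7062e+5*I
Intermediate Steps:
c = -659 (c = 2 - 1*661 = 2 - 661 = -659)
R(E) = sqrt(-659 + E) (R(E) = sqrt(E - 659) = sqrt(-659 + E))
N(p) = -1/51 (N(p) = (p*(-1/51))/p = (-p/51)/p = -1/51)
(R(216) + N(H))*(316150 + (-108495 - 239517)) = (sqrt(-659 + 216) - 1/51)*(316150 + (-108495 - 239517)) = (sqrt(-443) - 1/51)*(316150 - 348012) = (I*sqrt(443) - 1/51)*(-31862) = (-1/51 + I*sqrt(443))*(-31862) = 31862/51 - 31862*I*sqrt(443)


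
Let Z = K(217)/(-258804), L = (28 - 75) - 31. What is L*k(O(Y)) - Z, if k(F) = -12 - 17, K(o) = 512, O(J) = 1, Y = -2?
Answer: 146353790/64701 ≈ 2262.0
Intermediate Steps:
k(F) = -29
L = -78 (L = -47 - 31 = -78)
Z = -128/64701 (Z = 512/(-258804) = 512*(-1/258804) = -128/64701 ≈ -0.0019783)
L*k(O(Y)) - Z = -78*(-29) - 1*(-128/64701) = 2262 + 128/64701 = 146353790/64701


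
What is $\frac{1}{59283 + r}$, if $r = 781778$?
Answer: $\frac{1}{841061} \approx 1.189 \cdot 10^{-6}$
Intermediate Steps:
$\frac{1}{59283 + r} = \frac{1}{59283 + 781778} = \frac{1}{841061}$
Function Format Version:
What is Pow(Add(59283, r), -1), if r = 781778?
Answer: Rational(1, 841061) ≈ 1.1890e-6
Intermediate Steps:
Pow(Add(59283, r), -1) = Pow(Add(59283, 781778), -1) = Pow(841061, -1) = Rational(1, 841061)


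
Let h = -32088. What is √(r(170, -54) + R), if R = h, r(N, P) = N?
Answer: I*√31918 ≈ 178.66*I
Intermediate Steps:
R = -32088
√(r(170, -54) + R) = √(170 - 32088) = √(-31918) = I*√31918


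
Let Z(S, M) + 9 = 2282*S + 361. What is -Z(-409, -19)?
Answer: 932986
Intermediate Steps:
Z(S, M) = 352 + 2282*S (Z(S, M) = -9 + (2282*S + 361) = -9 + (361 + 2282*S) = 352 + 2282*S)
-Z(-409, -19) = -(352 + 2282*(-409)) = -(352 - 933338) = -1*(-932986) = 932986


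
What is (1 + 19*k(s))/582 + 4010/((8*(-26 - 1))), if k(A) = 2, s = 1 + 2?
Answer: -193783/10476 ≈ -18.498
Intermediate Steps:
s = 3
(1 + 19*k(s))/582 + 4010/((8*(-26 - 1))) = (1 + 19*2)/582 + 4010/((8*(-26 - 1))) = (1 + 38)*(1/582) + 4010/((8*(-27))) = 39*(1/582) + 4010/(-216) = 13/194 + 4010*(-1/216) = 13/194 - 2005/108 = -193783/10476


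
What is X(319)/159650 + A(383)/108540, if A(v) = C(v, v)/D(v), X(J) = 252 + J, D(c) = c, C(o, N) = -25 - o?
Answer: 394530017/110613023550 ≈ 0.0035668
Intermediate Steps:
A(v) = (-25 - v)/v
X(319)/159650 + A(383)/108540 = (252 + 319)/159650 + ((-25 - 1*383)/383)/108540 = 571*(1/159650) + ((-25 - 383)/383)*(1/108540) = 571/159650 + ((1/383)*(-408))*(1/108540) = 571/159650 - 408/383*1/108540 = 571/159650 - 34/3464235 = 394530017/110613023550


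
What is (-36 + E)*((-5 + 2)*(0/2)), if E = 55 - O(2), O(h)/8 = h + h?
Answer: 0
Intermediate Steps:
O(h) = 16*h (O(h) = 8*(h + h) = 8*(2*h) = 16*h)
E = 23 (E = 55 - 16*2 = 55 - 1*32 = 55 - 32 = 23)
(-36 + E)*((-5 + 2)*(0/2)) = (-36 + 23)*((-5 + 2)*(0/2)) = -(-39)*0*(½) = -(-39)*0 = -13*0 = 0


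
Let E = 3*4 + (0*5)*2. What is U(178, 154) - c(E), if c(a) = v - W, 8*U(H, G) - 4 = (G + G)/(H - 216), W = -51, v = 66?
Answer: -8931/76 ≈ -117.51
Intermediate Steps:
U(H, G) = 1/2 + G/(4*(-216 + H)) (U(H, G) = 1/2 + ((G + G)/(H - 216))/8 = 1/2 + ((2*G)/(-216 + H))/8 = 1/2 + (2*G/(-216 + H))/8 = 1/2 + G/(4*(-216 + H)))
E = 12 (E = 12 + 0*2 = 12 + 0 = 12)
c(a) = 117 (c(a) = 66 - 1*(-51) = 66 + 51 = 117)
U(178, 154) - c(E) = (-432 + 154 + 2*178)/(4*(-216 + 178)) - 1*117 = (1/4)*(-432 + 154 + 356)/(-38) - 117 = (1/4)*(-1/38)*78 - 117 = -39/76 - 117 = -8931/76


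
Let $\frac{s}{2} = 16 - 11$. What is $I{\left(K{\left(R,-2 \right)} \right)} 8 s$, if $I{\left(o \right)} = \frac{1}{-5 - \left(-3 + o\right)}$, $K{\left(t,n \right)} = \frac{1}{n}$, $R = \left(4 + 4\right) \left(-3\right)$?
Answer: $- \frac{160}{3} \approx -53.333$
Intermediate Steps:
$s = 10$ ($s = 2 \left(16 - 11\right) = 2 \cdot 5 = 10$)
$R = -24$ ($R = 8 \left(-3\right) = -24$)
$I{\left(o \right)} = \frac{1}{-2 - o}$
$I{\left(K{\left(R,-2 \right)} \right)} 8 s = - \frac{1}{2 + \frac{1}{-2}} \cdot 8 \cdot 10 = - \frac{1}{2 - \frac{1}{2}} \cdot 8 \cdot 10 = - \frac{1}{\frac{3}{2}} \cdot 8 \cdot 10 = \left(-1\right) \frac{2}{3} \cdot 8 \cdot 10 = \left(- \frac{2}{3}\right) 8 \cdot 10 = \left(- \frac{16}{3}\right) 10 = - \frac{160}{3}$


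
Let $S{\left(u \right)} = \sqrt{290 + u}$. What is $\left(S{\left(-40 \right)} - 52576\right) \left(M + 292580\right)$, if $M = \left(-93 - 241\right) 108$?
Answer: $-13486164608 + 1282540 \sqrt{10} \approx -1.3482 \cdot 10^{10}$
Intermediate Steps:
$M = -36072$ ($M = \left(-334\right) 108 = -36072$)
$\left(S{\left(-40 \right)} - 52576\right) \left(M + 292580\right) = \left(\sqrt{290 - 40} - 52576\right) \left(-36072 + 292580\right) = \left(\sqrt{250} - 52576\right) 256508 = \left(5 \sqrt{10} - 52576\right) 256508 = \left(-52576 + 5 \sqrt{10}\right) 256508 = -13486164608 + 1282540 \sqrt{10}$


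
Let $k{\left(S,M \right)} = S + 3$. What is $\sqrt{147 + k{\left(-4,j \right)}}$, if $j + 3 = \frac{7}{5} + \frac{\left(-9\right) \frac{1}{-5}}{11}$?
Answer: $\sqrt{146} \approx 12.083$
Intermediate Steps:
$j = - \frac{79}{55}$ ($j = -3 + \left(\frac{7}{5} + \frac{\left(-9\right) \frac{1}{-5}}{11}\right) = -3 + \left(7 \cdot \frac{1}{5} + \left(-9\right) \left(- \frac{1}{5}\right) \frac{1}{11}\right) = -3 + \left(\frac{7}{5} + \frac{9}{5} \cdot \frac{1}{11}\right) = -3 + \left(\frac{7}{5} + \frac{9}{55}\right) = -3 + \frac{86}{55} = - \frac{79}{55} \approx -1.4364$)
$k{\left(S,M \right)} = 3 + S$
$\sqrt{147 + k{\left(-4,j \right)}} = \sqrt{147 + \left(3 - 4\right)} = \sqrt{147 - 1} = \sqrt{146}$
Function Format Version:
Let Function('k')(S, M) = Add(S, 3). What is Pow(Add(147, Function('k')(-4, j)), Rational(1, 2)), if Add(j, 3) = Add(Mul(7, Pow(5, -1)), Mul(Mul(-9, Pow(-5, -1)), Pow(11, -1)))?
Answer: Pow(146, Rational(1, 2)) ≈ 12.083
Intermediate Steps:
j = Rational(-79, 55) (j = Add(-3, Add(Mul(7, Pow(5, -1)), Mul(Mul(-9, Pow(-5, -1)), Pow(11, -1)))) = Add(-3, Add(Mul(7, Rational(1, 5)), Mul(Mul(-9, Rational(-1, 5)), Rational(1, 11)))) = Add(-3, Add(Rational(7, 5), Mul(Rational(9, 5), Rational(1, 11)))) = Add(-3, Add(Rational(7, 5), Rational(9, 55))) = Add(-3, Rational(86, 55)) = Rational(-79, 55) ≈ -1.4364)
Function('k')(S, M) = Add(3, S)
Pow(Add(147, Function('k')(-4, j)), Rational(1, 2)) = Pow(Add(147, Add(3, -4)), Rational(1, 2)) = Pow(Add(147, -1), Rational(1, 2)) = Pow(146, Rational(1, 2))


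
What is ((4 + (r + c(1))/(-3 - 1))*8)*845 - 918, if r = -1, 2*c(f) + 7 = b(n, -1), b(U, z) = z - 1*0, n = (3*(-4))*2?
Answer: 34572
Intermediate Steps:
n = -24 (n = -12*2 = -24)
b(U, z) = z (b(U, z) = z + 0 = z)
c(f) = -4 (c(f) = -7/2 + (½)*(-1) = -7/2 - ½ = -4)
((4 + (r + c(1))/(-3 - 1))*8)*845 - 918 = ((4 + (-1 - 4)/(-3 - 1))*8)*845 - 918 = ((4 - 5/(-4))*8)*845 - 918 = ((4 - 5*(-¼))*8)*845 - 918 = ((4 + 5/4)*8)*845 - 918 = ((21/4)*8)*845 - 918 = 42*845 - 918 = 35490 - 918 = 34572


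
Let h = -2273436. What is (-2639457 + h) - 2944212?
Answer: -7857105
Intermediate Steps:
(-2639457 + h) - 2944212 = (-2639457 - 2273436) - 2944212 = -4912893 - 2944212 = -7857105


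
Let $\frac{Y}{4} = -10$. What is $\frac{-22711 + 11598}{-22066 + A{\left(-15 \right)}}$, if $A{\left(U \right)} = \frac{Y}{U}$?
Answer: $\frac{33339}{66190} \approx 0.50369$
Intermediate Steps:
$Y = -40$ ($Y = 4 \left(-10\right) = -40$)
$A{\left(U \right)} = - \frac{40}{U}$
$\frac{-22711 + 11598}{-22066 + A{\left(-15 \right)}} = \frac{-22711 + 11598}{-22066 - \frac{40}{-15}} = - \frac{11113}{-22066 - - \frac{8}{3}} = - \frac{11113}{-22066 + \frac{8}{3}} = - \frac{11113}{- \frac{66190}{3}} = \left(-11113\right) \left(- \frac{3}{66190}\right) = \frac{33339}{66190}$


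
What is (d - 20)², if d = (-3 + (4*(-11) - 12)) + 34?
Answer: 2025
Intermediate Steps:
d = -25 (d = (-3 + (-44 - 12)) + 34 = (-3 - 56) + 34 = -59 + 34 = -25)
(d - 20)² = (-25 - 20)² = (-45)² = 2025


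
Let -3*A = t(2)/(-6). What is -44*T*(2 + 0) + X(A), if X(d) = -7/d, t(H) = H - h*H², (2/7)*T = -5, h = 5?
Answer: 1547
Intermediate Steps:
T = -35/2 (T = (7/2)*(-5) = -35/2 ≈ -17.500)
t(H) = H - 5*H²
A = -1 (A = -2*(1 - 5*2)/(3*(-6)) = -2*(1 - 10)*(-1)/(3*6) = -2*(-9)*(-1)/(3*6) = -(-6)*(-1)/6 = -⅓*3 = -1)
-44*T*(2 + 0) + X(A) = -(-770)*(2 + 0) - 7/(-1) = -(-770)*2 - 7*(-1) = -44*(-35) + 7 = 1540 + 7 = 1547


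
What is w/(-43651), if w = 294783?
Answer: -294783/43651 ≈ -6.7532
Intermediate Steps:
w/(-43651) = 294783/(-43651) = 294783*(-1/43651) = -294783/43651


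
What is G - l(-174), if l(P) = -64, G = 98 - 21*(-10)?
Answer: 372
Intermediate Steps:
G = 308 (G = 98 + 210 = 308)
G - l(-174) = 308 - 1*(-64) = 308 + 64 = 372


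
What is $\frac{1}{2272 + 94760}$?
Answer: $\frac{1}{97032} \approx 1.0306 \cdot 10^{-5}$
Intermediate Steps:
$\frac{1}{2272 + 94760} = \frac{1}{97032}$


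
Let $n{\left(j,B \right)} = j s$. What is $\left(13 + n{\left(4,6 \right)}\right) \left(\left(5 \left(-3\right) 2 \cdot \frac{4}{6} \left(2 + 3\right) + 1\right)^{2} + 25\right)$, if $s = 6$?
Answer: $363562$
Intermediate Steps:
$n{\left(j,B \right)} = 6 j$ ($n{\left(j,B \right)} = j 6 = 6 j$)
$\left(13 + n{\left(4,6 \right)}\right) \left(\left(5 \left(-3\right) 2 \cdot \frac{4}{6} \left(2 + 3\right) + 1\right)^{2} + 25\right) = \left(13 + 6 \cdot 4\right) \left(\left(5 \left(-3\right) 2 \cdot \frac{4}{6} \left(2 + 3\right) + 1\right)^{2} + 25\right) = \left(13 + 24\right) \left(\left(\left(-15\right) 2 \cdot 4 \cdot \frac{1}{6} \cdot 5 + 1\right)^{2} + 25\right) = 37 \left(\left(\left(-30\right) \frac{2}{3} \cdot 5 + 1\right)^{2} + 25\right) = 37 \left(\left(\left(-20\right) 5 + 1\right)^{2} + 25\right) = 37 \left(\left(-100 + 1\right)^{2} + 25\right) = 37 \left(\left(-99\right)^{2} + 25\right) = 37 \left(9801 + 25\right) = 37 \cdot 9826 = 363562$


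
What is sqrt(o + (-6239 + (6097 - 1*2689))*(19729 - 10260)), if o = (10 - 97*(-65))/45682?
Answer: I*sqrt(55941512284008806)/45682 ≈ 5177.5*I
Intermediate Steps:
o = 6315/45682 (o = (10 + 6305)*(1/45682) = 6315*(1/45682) = 6315/45682 ≈ 0.13824)
sqrt(o + (-6239 + (6097 - 1*2689))*(19729 - 10260)) = sqrt(6315/45682 + (-6239 + (6097 - 1*2689))*(19729 - 10260)) = sqrt(6315/45682 + (-6239 + (6097 - 2689))*9469) = sqrt(6315/45682 + (-6239 + 3408)*9469) = sqrt(6315/45682 - 2831*9469) = sqrt(6315/45682 - 26806739) = sqrt(-1224585444683/45682) = I*sqrt(55941512284008806)/45682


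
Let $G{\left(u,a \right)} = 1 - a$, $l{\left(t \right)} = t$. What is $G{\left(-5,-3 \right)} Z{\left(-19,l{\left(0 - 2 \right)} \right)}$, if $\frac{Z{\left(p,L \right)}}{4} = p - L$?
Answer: $-272$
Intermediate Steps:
$Z{\left(p,L \right)} = - 4 L + 4 p$ ($Z{\left(p,L \right)} = 4 \left(p - L\right) = - 4 L + 4 p$)
$G{\left(-5,-3 \right)} Z{\left(-19,l{\left(0 - 2 \right)} \right)} = \left(1 - -3\right) \left(- 4 \left(0 - 2\right) + 4 \left(-19\right)\right) = \left(1 + 3\right) \left(- 4 \left(0 - 2\right) - 76\right) = 4 \left(\left(-4\right) \left(-2\right) - 76\right) = 4 \left(8 - 76\right) = 4 \left(-68\right) = -272$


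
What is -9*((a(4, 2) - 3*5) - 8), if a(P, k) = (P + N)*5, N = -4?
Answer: 207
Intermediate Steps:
a(P, k) = -20 + 5*P (a(P, k) = (P - 4)*5 = (-4 + P)*5 = -20 + 5*P)
-9*((a(4, 2) - 3*5) - 8) = -9*(((-20 + 5*4) - 3*5) - 8) = -9*(((-20 + 20) - 1*15) - 8) = -9*((0 - 15) - 8) = -9*(-15 - 8) = -9*(-23) = 207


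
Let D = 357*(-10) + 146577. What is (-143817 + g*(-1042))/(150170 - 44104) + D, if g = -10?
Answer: 83801365/586 ≈ 1.4301e+5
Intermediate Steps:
D = 143007 (D = -3570 + 146577 = 143007)
(-143817 + g*(-1042))/(150170 - 44104) + D = (-143817 - 10*(-1042))/(150170 - 44104) + 143007 = (-143817 + 10420)/106066 + 143007 = -133397*1/106066 + 143007 = -737/586 + 143007 = 83801365/586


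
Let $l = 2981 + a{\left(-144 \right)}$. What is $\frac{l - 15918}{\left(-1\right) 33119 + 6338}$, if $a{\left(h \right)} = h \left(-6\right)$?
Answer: $\frac{12073}{26781} \approx 0.4508$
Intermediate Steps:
$a{\left(h \right)} = - 6 h$
$l = 3845$ ($l = 2981 - -864 = 2981 + 864 = 3845$)
$\frac{l - 15918}{\left(-1\right) 33119 + 6338} = \frac{3845 - 15918}{\left(-1\right) 33119 + 6338} = - \frac{12073}{-33119 + 6338} = - \frac{12073}{-26781} = \left(-12073\right) \left(- \frac{1}{26781}\right) = \frac{12073}{26781}$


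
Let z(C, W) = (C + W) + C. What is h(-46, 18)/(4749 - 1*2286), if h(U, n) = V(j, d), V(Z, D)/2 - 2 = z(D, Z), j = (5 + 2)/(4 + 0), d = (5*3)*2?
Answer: 85/1642 ≈ 0.051766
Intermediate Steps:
z(C, W) = W + 2*C
d = 30 (d = 15*2 = 30)
j = 7/4 ≈ 1.7500
V(Z, D) = 4 + 2*Z + 4*D (V(Z, D) = 4 + 2*(Z + 2*D) = 4 + (2*Z + 4*D) = 4 + 2*Z + 4*D)
h(U, n) = 255/2 (h(U, n) = 4 + 2*(7/4) + 4*30 = 4 + 7/2 + 120 = 255/2)
h(-46, 18)/(4749 - 1*2286) = 255/(2*(4749 - 1*2286)) = 255/(2*(4749 - 2286)) = (255/2)/2463 = (255/2)*(1/2463) = 85/1642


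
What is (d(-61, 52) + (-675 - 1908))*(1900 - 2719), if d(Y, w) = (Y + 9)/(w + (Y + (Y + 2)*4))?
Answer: 74035611/35 ≈ 2.1153e+6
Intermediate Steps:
d(Y, w) = (9 + Y)/(8 + w + 5*Y) (d(Y, w) = (9 + Y)/(w + (Y + (2 + Y)*4)) = (9 + Y)/(w + (Y + (8 + 4*Y))) = (9 + Y)/(w + (8 + 5*Y)) = (9 + Y)/(8 + w + 5*Y))
(d(-61, 52) + (-675 - 1908))*(1900 - 2719) = ((9 - 61)/(8 + 52 + 5*(-61)) + (-675 - 1908))*(1900 - 2719) = (-52/(8 + 52 - 305) - 2583)*(-819) = (-52/(-245) - 2583)*(-819) = (-1/245*(-52) - 2583)*(-819) = (52/245 - 2583)*(-819) = -632783/245*(-819) = 74035611/35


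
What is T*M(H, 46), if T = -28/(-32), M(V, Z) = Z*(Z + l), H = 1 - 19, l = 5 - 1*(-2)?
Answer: 8533/4 ≈ 2133.3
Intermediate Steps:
l = 7 (l = 5 + 2 = 7)
H = -18
M(V, Z) = Z*(7 + Z) (M(V, Z) = Z*(Z + 7) = Z*(7 + Z))
T = 7/8 (T = -28*(-1/32) = 7/8 ≈ 0.87500)
T*M(H, 46) = 7*(46*(7 + 46))/8 = 7*(46*53)/8 = (7/8)*2438 = 8533/4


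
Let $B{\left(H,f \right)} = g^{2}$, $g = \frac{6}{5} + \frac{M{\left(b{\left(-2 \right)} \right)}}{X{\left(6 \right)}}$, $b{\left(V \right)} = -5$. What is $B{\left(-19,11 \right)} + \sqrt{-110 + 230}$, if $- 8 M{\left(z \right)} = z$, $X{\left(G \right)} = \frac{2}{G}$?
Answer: $\frac{15129}{1600} + 2 \sqrt{30} \approx 20.41$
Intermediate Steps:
$M{\left(z \right)} = - \frac{z}{8}$
$g = \frac{123}{40}$ ($g = \frac{6}{5} + \frac{\left(- \frac{1}{8}\right) \left(-5\right)}{2 \cdot \frac{1}{6}} = 6 \cdot \frac{1}{5} + \frac{5}{8 \cdot 2 \cdot \frac{1}{6}} = \frac{6}{5} + \frac{5 \frac{1}{\frac{1}{3}}}{8} = \frac{6}{5} + \frac{5}{8} \cdot 3 = \frac{6}{5} + \frac{15}{8} = \frac{123}{40} \approx 3.075$)
$B{\left(H,f \right)} = \frac{15129}{1600}$ ($B{\left(H,f \right)} = \left(\frac{123}{40}\right)^{2} = \frac{15129}{1600}$)
$B{\left(-19,11 \right)} + \sqrt{-110 + 230} = \frac{15129}{1600} + \sqrt{-110 + 230} = \frac{15129}{1600} + \sqrt{120} = \frac{15129}{1600} + 2 \sqrt{30}$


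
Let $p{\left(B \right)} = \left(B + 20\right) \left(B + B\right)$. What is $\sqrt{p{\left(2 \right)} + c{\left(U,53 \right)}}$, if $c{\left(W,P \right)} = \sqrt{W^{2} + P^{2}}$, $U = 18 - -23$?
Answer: $\sqrt{88 + \sqrt{4490}} \approx 12.45$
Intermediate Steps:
$U = 41$ ($U = 18 + 23 = 41$)
$p{\left(B \right)} = 2 B \left(20 + B\right)$ ($p{\left(B \right)} = \left(20 + B\right) 2 B = 2 B \left(20 + B\right)$)
$c{\left(W,P \right)} = \sqrt{P^{2} + W^{2}}$
$\sqrt{p{\left(2 \right)} + c{\left(U,53 \right)}} = \sqrt{2 \cdot 2 \left(20 + 2\right) + \sqrt{53^{2} + 41^{2}}} = \sqrt{2 \cdot 2 \cdot 22 + \sqrt{2809 + 1681}} = \sqrt{88 + \sqrt{4490}}$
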